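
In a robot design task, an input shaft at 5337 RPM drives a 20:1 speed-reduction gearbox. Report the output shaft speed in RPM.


omega_out = omega_in / N = 5337 / 20 = 266.8500

266.8500 RPM


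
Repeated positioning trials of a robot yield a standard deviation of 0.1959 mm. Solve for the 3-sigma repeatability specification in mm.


repeatability = 3*sigma = 3*0.1959 = 0.5877

0.5877 mm


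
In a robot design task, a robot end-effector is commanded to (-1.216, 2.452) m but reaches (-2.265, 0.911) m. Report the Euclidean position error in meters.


dx = -2.265 - (-1.216) = -1.0490, dy = 0.911 - (2.452) = -1.5410
err = sqrt(1.100401 + 2.374681) = 1.8642

1.8642 m


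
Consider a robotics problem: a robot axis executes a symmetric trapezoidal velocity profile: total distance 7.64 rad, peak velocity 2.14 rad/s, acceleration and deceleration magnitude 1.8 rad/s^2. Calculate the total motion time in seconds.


t_acc = v/a = 2.14/1.8 = 1.188889 s
d_acc = v^2/(2a) = 1.272111 rad (each ramp)
d_cruise = 7.64 - 2*1.272111 = 5.095778 rad
t_cruise = 5.095778/2.14 = 2.381205 s
t_total = 2*1.188889 + 2.381205 = 4.7590

4.7590 s


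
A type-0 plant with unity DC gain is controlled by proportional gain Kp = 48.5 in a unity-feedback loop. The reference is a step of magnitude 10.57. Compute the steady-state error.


e_ss = R/(1 + Kp) = 10.57/(1 + 48.5) = 10.57/49.5000 = 0.2135

0.2135


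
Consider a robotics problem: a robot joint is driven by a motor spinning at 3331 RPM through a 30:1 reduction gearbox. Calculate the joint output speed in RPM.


omega_joint = omega_motor / N = 3331 / 30 = 111.0333

111.0333 RPM


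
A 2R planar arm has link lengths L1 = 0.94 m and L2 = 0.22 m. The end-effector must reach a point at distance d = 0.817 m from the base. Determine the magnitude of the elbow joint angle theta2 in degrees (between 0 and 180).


cos(th2) = (d^2 - L1^2 - L2^2)/(2*L1*L2) = (0.817^2 - 0.94^2 - 0.22^2)/(2*0.94*0.22) = -0.63953337
th2 = acos(-0.63953337) = 129.7570 deg

129.7570 degrees


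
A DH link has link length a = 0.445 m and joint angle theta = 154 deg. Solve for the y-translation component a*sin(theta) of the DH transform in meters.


a*sin(theta) = 0.445*sin(154 deg) = 0.1951

0.1951 m


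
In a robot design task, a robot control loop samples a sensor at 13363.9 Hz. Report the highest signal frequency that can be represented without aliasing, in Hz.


f_max = f_s/2 = 13363.9/2 = 6681.9500

6681.9500 Hz


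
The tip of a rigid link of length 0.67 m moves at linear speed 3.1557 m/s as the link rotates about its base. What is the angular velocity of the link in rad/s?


omega = v / L = 3.1557 / 0.67 = 4.7100

4.7100 rad/s


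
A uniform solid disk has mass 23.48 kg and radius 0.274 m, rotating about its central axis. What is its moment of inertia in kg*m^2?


I = (1/2)*m*R^2 = 0.5*23.48*0.274^2 = 0.8814

0.8814 kg*m^2


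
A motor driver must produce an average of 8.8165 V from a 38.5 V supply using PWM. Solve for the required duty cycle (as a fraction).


D = V_avg/V_supply = 8.8165/38.5 = 0.2290

0.2290


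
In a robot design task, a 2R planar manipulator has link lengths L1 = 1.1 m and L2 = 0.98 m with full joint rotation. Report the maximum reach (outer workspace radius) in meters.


r_max = L1 + L2 = 1.1 + 0.98 = 2.0800

2.0800 m


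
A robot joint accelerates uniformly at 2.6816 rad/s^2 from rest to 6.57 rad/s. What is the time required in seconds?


t = delta_omega / alpha = 6.57 / 2.6816 = 2.4500

2.4500 s


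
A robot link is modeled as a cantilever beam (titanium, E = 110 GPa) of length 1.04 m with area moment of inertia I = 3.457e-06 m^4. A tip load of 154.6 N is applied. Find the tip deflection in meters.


delta = F*L^3/(3*E*I) = 154.6*1.04^3/(3*1.100e+11*3.457e-06)
      = 173.9039744/1140810 = 1.5244e-04

1.5244e-04 m


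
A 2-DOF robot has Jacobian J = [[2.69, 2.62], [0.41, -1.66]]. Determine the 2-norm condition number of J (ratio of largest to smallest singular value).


JJ^T eigenvalues: trace(JJ^T) = 17.0242, det(JJ^T) = det(J)^2 = 30.68716816
s_max^2 = (17.0242 + sqrt(167.07471300))/2 = 14.97496920
s_min^2 = (17.0242 - sqrt(167.07471300))/2 = 2.04923080
kappa = s_max/s_min = sqrt(14.97496920/2.04923080) = 2.7033

2.7033


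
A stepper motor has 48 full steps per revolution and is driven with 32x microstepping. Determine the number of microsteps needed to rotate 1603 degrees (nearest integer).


step_size = 360/(48*32) = 360/1536 = 0.234375 deg
n = 1603/(360/1536) = 1603*1536/360 = 6839.4667 -> 6839

6839 steps


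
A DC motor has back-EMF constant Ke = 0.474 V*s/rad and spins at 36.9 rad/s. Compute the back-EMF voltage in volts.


V_emf = Ke * omega = 0.474*36.9 = 17.4906

17.4906 V


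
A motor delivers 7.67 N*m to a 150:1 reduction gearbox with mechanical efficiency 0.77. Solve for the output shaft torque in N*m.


tau_out = tau_in * N * eta = 7.67 * 150 * 0.77 = 885.8850

885.8850 N*m


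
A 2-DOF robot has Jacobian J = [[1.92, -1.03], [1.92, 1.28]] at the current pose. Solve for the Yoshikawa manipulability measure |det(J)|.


det(J) = 1.92*1.28 - (-1.03)*(1.92) = 4.4352
|det(J)| = 4.4352

4.4352


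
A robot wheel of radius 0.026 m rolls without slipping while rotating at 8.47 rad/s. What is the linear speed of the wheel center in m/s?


v = omega * r = 8.47 * 0.026 = 0.2202

0.2202 m/s


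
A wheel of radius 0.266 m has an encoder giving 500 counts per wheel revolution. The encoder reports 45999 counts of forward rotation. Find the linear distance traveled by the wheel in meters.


revs = 45999/500 = 91.998000
d = revs * 2*pi*r = 91.998000 * 2*pi*0.266 = 153.7588

153.7588 m


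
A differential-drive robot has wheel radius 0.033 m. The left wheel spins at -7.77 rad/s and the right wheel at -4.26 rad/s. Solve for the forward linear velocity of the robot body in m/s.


v = r*(wR + wL)/2 = 0.033*(-4.26 + -7.77)/2 = -0.1985

-0.1985 m/s


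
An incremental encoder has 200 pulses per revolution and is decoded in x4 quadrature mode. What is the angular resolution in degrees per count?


resolution = 360 / (PPR * 4) = 360 / 800 = 0.4500

0.4500 degrees


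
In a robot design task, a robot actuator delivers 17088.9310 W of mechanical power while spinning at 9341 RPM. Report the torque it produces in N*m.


omega = 9341 * 2*pi/60 = 978.187233 rad/s
tau = P / omega = 17088.9310 / 978.187233 = 17.4700

17.4700 N*m


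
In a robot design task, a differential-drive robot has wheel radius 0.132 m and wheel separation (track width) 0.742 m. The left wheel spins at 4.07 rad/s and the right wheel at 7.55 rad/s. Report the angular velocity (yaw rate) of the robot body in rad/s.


omega = r*(wR - wL)/L = 0.132*(7.55 - (4.07))/0.742 = 0.6191

0.6191 rad/s


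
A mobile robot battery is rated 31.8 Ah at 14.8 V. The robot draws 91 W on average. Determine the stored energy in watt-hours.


E = capacity * V = 31.8*14.8 = 470.6400

470.6400 Wh


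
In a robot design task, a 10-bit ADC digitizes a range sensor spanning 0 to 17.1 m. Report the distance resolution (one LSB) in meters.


res = range / 2^n = 17.1/2^10 = 17.1/1024 = 0.0167

0.0167 m


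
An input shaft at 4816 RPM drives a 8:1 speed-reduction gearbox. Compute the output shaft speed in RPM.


omega_out = omega_in / N = 4816 / 8 = 602.0000

602.0000 RPM


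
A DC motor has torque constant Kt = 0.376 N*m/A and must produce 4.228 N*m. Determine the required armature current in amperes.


I = tau / Kt = 4.228/0.376 = 11.2447

11.2447 A


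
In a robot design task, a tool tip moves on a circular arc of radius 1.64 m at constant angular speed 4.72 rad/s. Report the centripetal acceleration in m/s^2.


a_c = omega^2 * r = 4.72^2 * 1.64 = 36.5366

36.5366 m/s^2


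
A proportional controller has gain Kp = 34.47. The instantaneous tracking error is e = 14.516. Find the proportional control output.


u_P = Kp * e = 34.47 * 14.516 = 500.3665

500.3665


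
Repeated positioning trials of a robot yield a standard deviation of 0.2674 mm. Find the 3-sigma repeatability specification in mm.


repeatability = 3*sigma = 3*0.2674 = 0.8022

0.8022 mm


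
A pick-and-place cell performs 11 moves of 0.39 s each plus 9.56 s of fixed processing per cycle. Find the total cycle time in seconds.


T = 11*0.39 + 9.56 = 13.8500

13.8500 s


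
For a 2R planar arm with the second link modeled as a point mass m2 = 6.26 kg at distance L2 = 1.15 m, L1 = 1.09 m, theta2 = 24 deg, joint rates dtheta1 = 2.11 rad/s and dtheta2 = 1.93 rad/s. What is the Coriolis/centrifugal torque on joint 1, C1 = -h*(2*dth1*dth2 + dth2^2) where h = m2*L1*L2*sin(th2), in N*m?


h = m2*L1*L2*sin(th2) = 6.26*1.09*1.15*sin(24 deg) = 3.191626
C1 = -h*(2*2.11*1.93 + 1.93^2) = -3.191626*11.8695 = -37.8830

-37.8830 N*m


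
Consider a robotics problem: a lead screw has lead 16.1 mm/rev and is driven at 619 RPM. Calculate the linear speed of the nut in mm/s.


v = lead * (RPM/60) = 16.1*619/60 = 166.0983

166.0983 mm/s


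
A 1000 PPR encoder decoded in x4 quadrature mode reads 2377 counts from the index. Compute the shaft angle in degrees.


angle = counts * 360 / (PPR*4) = 2377 * 360 / 4000 = 213.9300

213.9300 degrees


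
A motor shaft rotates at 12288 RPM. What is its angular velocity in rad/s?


omega = 12288 * 2*pi/60 = 1286.7964

1286.7964 rad/s


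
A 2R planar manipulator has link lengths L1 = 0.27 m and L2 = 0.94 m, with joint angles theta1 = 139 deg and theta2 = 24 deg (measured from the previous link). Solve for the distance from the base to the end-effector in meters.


x = L1*cos(th1) + L2*cos(th1+th2) = -1.102698
y = L1*sin(th1) + L2*sin(th1+th2) = 0.451965
d = sqrt(x^2 + y^2) = sqrt(1.215943 + 0.204272) = 1.1917

1.1917 m


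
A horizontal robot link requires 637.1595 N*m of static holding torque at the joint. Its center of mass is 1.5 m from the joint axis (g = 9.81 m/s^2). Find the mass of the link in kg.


m = tau / (g*L) = 637.1595 / (9.81 * 1.5) = 43.3000

43.3000 kg


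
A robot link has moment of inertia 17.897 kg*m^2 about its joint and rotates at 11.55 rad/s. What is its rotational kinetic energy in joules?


KE = (1/2)*I*omega^2 = 0.5*17.897*11.55^2 = 1193.7523

1193.7523 J


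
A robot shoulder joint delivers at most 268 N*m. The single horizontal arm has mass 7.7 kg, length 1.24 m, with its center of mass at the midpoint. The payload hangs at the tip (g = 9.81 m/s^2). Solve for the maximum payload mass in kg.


tau_arm = m_arm*g*(L/2) = 7.7*9.81*1.24/2 = 46.8329 N*m
tau_payload = tau_max - tau_arm = 268 - 46.8329 = 221.1671
m_payload = tau_payload / (g*L) = 221.1671 / (9.81*1.24) = 18.1815

18.1815 kg


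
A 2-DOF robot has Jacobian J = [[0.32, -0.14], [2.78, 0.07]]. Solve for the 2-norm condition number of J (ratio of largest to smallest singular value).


JJ^T eigenvalues: trace(JJ^T) = 7.8553, det(JJ^T) = det(J)^2 = 0.16941456
s_max^2 = (7.8553 + sqrt(61.02807985))/2 = 7.83367355
s_min^2 = (7.8553 - sqrt(61.02807985))/2 = 0.02162645
kappa = s_max/s_min = sqrt(7.83367355/0.02162645) = 19.0322

19.0322


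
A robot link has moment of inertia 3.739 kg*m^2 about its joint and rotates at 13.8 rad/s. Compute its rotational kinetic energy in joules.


KE = (1/2)*I*omega^2 = 0.5*3.739*13.8^2 = 356.0276

356.0276 J


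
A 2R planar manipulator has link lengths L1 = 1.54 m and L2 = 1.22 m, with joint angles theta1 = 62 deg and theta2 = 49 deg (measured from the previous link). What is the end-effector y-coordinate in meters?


y = L1*sin(th1) + L2*sin(th1+th2) = 1.54*sin(62 deg) + 1.22*sin(111 deg) = 2.4987

2.4987 m


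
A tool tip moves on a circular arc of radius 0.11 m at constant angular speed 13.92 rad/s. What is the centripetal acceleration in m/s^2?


a_c = omega^2 * r = 13.92^2 * 0.11 = 21.3143

21.3143 m/s^2


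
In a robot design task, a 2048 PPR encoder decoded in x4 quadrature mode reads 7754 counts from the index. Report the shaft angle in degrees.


angle = counts * 360 / (PPR*4) = 7754 * 360 / 8192 = 340.7520

340.7520 degrees


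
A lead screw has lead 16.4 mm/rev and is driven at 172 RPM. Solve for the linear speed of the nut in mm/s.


v = lead * (RPM/60) = 16.4*172/60 = 47.0133

47.0133 mm/s


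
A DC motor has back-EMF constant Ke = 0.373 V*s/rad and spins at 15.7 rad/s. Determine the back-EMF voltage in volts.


V_emf = Ke * omega = 0.373*15.7 = 5.8561

5.8561 V


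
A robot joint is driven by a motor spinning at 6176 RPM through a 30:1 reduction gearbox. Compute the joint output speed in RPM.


omega_joint = omega_motor / N = 6176 / 30 = 205.8667

205.8667 RPM


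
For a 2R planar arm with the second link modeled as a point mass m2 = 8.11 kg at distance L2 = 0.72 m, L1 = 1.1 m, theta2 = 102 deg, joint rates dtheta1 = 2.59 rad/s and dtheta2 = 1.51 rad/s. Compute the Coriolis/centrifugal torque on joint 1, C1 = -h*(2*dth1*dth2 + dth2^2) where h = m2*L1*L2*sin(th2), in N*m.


h = m2*L1*L2*sin(th2) = 8.11*1.1*0.72*sin(102 deg) = 6.282759
C1 = -h*(2*2.59*1.51 + 1.51^2) = -6.282759*10.1019 = -63.4678

-63.4678 N*m


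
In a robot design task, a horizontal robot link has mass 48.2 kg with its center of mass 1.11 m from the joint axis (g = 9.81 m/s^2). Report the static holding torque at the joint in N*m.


tau = m*g*L = 48.2 * 9.81 * 1.11 = 524.8546

524.8546 N*m


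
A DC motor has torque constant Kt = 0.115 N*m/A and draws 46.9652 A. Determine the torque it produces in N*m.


tau = Kt * I = 0.115*46.9652 = 5.4010

5.4010 N*m


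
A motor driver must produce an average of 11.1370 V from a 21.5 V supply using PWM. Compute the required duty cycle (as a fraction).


D = V_avg/V_supply = 11.1370/21.5 = 0.5180

0.5180


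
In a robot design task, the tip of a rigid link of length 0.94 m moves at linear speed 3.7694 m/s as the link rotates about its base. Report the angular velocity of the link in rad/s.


omega = v / L = 3.7694 / 0.94 = 4.0100

4.0100 rad/s


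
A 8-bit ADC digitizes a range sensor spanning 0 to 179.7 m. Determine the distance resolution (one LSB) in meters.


res = range / 2^n = 179.7/2^8 = 179.7/256 = 0.7020

0.7020 m


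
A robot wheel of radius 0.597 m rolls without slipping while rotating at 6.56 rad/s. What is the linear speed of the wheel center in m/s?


v = omega * r = 6.56 * 0.597 = 3.9163

3.9163 m/s


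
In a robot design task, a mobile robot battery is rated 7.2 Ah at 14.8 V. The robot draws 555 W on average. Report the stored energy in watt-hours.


E = capacity * V = 7.2*14.8 = 106.5600

106.5600 Wh


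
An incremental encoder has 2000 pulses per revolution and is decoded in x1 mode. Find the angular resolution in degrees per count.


resolution = 360 / (PPR * 1) = 360 / 2000 = 0.1800

0.1800 degrees


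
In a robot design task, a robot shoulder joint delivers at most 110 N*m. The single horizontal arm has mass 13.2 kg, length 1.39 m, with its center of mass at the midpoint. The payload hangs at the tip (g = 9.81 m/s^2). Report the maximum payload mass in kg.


tau_arm = m_arm*g*(L/2) = 13.2*9.81*1.39/2 = 89.9969 N*m
tau_payload = tau_max - tau_arm = 110 - 89.9969 = 20.0031
m_payload = tau_payload / (g*L) = 20.0031 / (9.81*1.39) = 1.4669

1.4669 kg


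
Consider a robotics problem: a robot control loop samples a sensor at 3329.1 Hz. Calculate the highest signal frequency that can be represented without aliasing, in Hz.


f_max = f_s/2 = 3329.1/2 = 1664.5500

1664.5500 Hz


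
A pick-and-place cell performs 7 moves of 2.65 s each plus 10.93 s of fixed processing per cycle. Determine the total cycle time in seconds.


T = 7*2.65 + 10.93 = 29.4800

29.4800 s


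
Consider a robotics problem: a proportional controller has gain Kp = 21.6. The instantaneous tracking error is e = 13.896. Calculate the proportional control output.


u_P = Kp * e = 21.6 * 13.896 = 300.1536

300.1536


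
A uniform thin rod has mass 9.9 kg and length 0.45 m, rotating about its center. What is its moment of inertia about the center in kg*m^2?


I = (1/12)*m*L^2 = (1/12)*9.9*0.45^2 = 0.1671

0.1671 kg*m^2


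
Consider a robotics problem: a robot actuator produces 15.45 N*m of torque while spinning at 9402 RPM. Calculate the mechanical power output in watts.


omega = 9402 * 2*pi/60 = 984.575138 rad/s
P = tau * omega = 15.45 * 984.575138 = 15211.6859

15211.6859 W


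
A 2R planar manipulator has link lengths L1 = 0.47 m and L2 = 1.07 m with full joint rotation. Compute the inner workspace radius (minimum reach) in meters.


r_min = |L1 - L2| = |0.47 - 1.07| = 0.6000

0.6000 m


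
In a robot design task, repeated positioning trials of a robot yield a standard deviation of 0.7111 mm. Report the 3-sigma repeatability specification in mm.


repeatability = 3*sigma = 3*0.7111 = 2.1333

2.1333 mm


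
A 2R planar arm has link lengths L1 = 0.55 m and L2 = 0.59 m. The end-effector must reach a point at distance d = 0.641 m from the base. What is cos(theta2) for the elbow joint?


cos(th2) = (d^2 - L1^2 - L2^2)/(2*L1*L2) = (0.641^2 - 0.55^2 - 0.59^2)/(2*0.55*0.59) = -0.3694

-0.3694


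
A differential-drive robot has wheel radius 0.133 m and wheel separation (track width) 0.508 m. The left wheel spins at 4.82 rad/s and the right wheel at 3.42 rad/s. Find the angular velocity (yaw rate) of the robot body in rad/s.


omega = r*(wR - wL)/L = 0.133*(3.42 - (4.82))/0.508 = -0.3665

-0.3665 rad/s


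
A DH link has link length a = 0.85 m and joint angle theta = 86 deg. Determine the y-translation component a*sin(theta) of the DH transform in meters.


a*sin(theta) = 0.85*sin(86 deg) = 0.8479

0.8479 m


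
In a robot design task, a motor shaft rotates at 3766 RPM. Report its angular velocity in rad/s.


omega = 3766 * 2*pi/60 = 394.3746

394.3746 rad/s


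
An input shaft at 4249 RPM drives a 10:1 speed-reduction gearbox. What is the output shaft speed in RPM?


omega_out = omega_in / N = 4249 / 10 = 424.9000

424.9000 RPM


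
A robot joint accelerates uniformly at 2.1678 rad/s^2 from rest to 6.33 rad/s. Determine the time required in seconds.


t = delta_omega / alpha = 6.33 / 2.1678 = 2.9200

2.9200 s


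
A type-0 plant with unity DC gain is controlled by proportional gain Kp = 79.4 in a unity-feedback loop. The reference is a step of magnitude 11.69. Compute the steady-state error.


e_ss = R/(1 + Kp) = 11.69/(1 + 79.4) = 11.69/80.4000 = 0.1454

0.1454


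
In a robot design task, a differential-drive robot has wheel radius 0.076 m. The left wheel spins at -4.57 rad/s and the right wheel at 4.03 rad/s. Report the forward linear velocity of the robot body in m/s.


v = r*(wR + wL)/2 = 0.076*(4.03 + -4.57)/2 = -0.0205

-0.0205 m/s


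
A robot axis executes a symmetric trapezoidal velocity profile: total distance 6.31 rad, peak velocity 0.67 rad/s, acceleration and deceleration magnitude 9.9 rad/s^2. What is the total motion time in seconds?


t_acc = v/a = 0.67/9.9 = 0.067677 s
d_acc = v^2/(2a) = 0.022672 rad (each ramp)
d_cruise = 6.31 - 2*0.022672 = 6.264656 rad
t_cruise = 6.264656/0.67 = 9.350233 s
t_total = 2*0.067677 + 9.350233 = 9.4856

9.4856 s


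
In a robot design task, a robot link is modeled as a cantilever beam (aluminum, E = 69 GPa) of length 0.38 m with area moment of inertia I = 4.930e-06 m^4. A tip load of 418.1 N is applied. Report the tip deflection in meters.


delta = F*L^3/(3*E*I) = 418.1*0.38^3/(3*6.900e+10*4.930e-06)
      = 22.9419832/1020510 = 2.2481e-05

2.2481e-05 m


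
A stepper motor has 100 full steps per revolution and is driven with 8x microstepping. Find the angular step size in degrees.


step = 360/(100*8) = 360/800 = 0.4500

0.4500 degrees


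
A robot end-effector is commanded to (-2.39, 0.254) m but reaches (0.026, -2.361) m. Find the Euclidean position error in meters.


dx = 0.026 - (-2.39) = 2.4160, dy = -2.361 - (0.254) = -2.6150
err = sqrt(5.837056 + 6.838225) = 3.5602

3.5602 m


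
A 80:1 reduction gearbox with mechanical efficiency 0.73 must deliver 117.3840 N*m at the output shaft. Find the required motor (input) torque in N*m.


tau_in = tau_out / (N * eta) = 117.3840 / (80 * 0.73) = 2.0100

2.0100 N*m


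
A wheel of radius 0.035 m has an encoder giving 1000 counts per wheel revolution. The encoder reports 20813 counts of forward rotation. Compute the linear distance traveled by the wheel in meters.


revs = 20813/1000 = 20.813000
d = revs * 2*pi*r = 20.813000 * 2*pi*0.035 = 4.5770

4.5770 m


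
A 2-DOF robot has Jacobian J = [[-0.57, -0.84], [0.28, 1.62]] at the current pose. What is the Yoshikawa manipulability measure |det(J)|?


det(J) = -0.57*1.62 - (-0.84)*(0.28) = -0.6882
|det(J)| = 0.6882

0.6882


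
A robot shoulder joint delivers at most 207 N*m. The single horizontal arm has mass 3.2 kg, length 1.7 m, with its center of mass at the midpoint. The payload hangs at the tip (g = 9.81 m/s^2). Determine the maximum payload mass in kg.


tau_arm = m_arm*g*(L/2) = 3.2*9.81*1.7/2 = 26.6832 N*m
tau_payload = tau_max - tau_arm = 207 - 26.6832 = 180.3168
m_payload = tau_payload / (g*L) = 180.3168 / (9.81*1.7) = 10.8123

10.8123 kg


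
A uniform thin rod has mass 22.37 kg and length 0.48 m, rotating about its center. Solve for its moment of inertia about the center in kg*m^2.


I = (1/12)*m*L^2 = (1/12)*22.37*0.48^2 = 0.4295

0.4295 kg*m^2


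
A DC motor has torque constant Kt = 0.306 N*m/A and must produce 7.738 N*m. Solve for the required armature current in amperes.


I = tau / Kt = 7.738/0.306 = 25.2876

25.2876 A


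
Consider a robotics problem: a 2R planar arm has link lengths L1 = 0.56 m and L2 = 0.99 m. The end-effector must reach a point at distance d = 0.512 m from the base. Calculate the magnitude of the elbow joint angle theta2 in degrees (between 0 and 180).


cos(th2) = (d^2 - L1^2 - L2^2)/(2*L1*L2) = (0.512^2 - 0.56^2 - 0.99^2)/(2*0.56*0.99) = -0.93033550
th2 = acos(-0.93033550) = 158.4872 deg

158.4872 degrees


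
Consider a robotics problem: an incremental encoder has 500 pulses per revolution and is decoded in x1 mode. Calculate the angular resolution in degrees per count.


resolution = 360 / (PPR * 1) = 360 / 500 = 0.7200

0.7200 degrees


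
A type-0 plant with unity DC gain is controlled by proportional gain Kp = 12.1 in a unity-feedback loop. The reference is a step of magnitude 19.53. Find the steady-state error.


e_ss = R/(1 + Kp) = 19.53/(1 + 12.1) = 19.53/13.1000 = 1.4908

1.4908


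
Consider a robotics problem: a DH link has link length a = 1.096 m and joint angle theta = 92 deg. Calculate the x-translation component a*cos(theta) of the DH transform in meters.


a*cos(theta) = 1.096*cos(92 deg) = -0.0382

-0.0382 m


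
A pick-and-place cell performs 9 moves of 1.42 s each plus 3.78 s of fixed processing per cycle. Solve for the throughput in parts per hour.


T_cycle = 9*1.42 + 3.78 = 16.5600 s
rate = 3600/T = 217.3913

217.3913 parts/hour


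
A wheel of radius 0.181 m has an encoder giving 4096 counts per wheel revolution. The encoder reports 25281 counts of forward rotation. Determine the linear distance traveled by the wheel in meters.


revs = 25281/4096 = 6.172119
d = revs * 2*pi*r = 6.172119 * 2*pi*0.181 = 7.0193

7.0193 m


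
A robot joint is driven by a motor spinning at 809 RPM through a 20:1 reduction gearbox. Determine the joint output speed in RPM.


omega_joint = omega_motor / N = 809 / 20 = 40.4500

40.4500 RPM


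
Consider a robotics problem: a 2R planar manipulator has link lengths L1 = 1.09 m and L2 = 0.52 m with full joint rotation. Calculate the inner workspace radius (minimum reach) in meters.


r_min = |L1 - L2| = |1.09 - 0.52| = 0.5700

0.5700 m


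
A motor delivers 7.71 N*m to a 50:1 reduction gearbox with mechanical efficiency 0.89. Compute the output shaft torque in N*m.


tau_out = tau_in * N * eta = 7.71 * 50 * 0.89 = 343.0950

343.0950 N*m


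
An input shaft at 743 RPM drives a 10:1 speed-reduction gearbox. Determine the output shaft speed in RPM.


omega_out = omega_in / N = 743 / 10 = 74.3000

74.3000 RPM


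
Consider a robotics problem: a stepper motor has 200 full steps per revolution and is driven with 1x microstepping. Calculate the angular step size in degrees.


step = 360/(200*1) = 360/200 = 1.8000

1.8000 degrees


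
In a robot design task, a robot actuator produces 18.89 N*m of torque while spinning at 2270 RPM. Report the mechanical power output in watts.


omega = 2270 * 2*pi/60 = 237.713844 rad/s
P = tau * omega = 18.89 * 237.713844 = 4490.4145

4490.4145 W


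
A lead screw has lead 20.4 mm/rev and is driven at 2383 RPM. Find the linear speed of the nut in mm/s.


v = lead * (RPM/60) = 20.4*2383/60 = 810.2200

810.2200 mm/s


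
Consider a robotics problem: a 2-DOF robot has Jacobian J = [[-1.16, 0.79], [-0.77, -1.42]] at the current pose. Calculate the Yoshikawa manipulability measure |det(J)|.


det(J) = -1.16*-1.42 - (0.79)*(-0.77) = 2.2555
|det(J)| = 2.2555

2.2555


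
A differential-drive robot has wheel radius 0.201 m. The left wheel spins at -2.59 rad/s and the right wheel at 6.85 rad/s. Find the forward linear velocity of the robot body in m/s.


v = r*(wR + wL)/2 = 0.201*(6.85 + -2.59)/2 = 0.4281

0.4281 m/s


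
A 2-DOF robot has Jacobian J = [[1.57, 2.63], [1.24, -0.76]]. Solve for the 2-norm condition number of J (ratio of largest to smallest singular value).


JJ^T eigenvalues: trace(JJ^T) = 11.4970, det(JJ^T) = det(J)^2 = 19.84167936
s_max^2 = (11.4970 + sqrt(52.81429156))/2 = 9.38217209
s_min^2 = (11.4970 - sqrt(52.81429156))/2 = 2.11482791
kappa = s_max/s_min = sqrt(9.38217209/2.11482791) = 2.1063

2.1063


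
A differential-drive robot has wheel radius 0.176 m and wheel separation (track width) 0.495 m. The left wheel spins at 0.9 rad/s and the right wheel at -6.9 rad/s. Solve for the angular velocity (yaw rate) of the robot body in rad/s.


omega = r*(wR - wL)/L = 0.176*(-6.9 - (0.9))/0.495 = -2.7733

-2.7733 rad/s


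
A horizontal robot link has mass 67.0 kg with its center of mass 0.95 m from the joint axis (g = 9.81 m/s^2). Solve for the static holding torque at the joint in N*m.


tau = m*g*L = 67.0 * 9.81 * 0.95 = 624.4065

624.4065 N*m


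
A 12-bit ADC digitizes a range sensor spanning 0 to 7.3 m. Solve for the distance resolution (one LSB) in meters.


res = range / 2^n = 7.3/2^12 = 7.3/4096 = 0.0018

0.0018 m


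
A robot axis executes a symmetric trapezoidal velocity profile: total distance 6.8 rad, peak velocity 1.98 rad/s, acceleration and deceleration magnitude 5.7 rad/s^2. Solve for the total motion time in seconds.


t_acc = v/a = 1.98/5.7 = 0.347368 s
d_acc = v^2/(2a) = 0.343895 rad (each ramp)
d_cruise = 6.8 - 2*0.343895 = 6.112210 rad
t_cruise = 6.112210/1.98 = 3.086975 s
t_total = 2*0.347368 + 3.086975 = 3.7817

3.7817 s


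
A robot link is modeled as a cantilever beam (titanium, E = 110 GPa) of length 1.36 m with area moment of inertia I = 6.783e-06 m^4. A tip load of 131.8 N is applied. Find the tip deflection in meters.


delta = F*L^3/(3*E*I) = 131.8*1.36^3/(3*1.100e+11*6.783e-06)
      = 331.5371008/2238390 = 1.4811e-04

1.4811e-04 m


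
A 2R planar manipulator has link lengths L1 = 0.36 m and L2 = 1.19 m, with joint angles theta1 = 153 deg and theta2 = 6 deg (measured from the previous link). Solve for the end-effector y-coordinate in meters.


y = L1*sin(th1) + L2*sin(th1+th2) = 0.36*sin(153 deg) + 1.19*sin(159 deg) = 0.5899

0.5899 m


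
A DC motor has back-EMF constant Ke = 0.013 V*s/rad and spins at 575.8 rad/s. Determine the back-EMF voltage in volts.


V_emf = Ke * omega = 0.013*575.8 = 7.4854

7.4854 V


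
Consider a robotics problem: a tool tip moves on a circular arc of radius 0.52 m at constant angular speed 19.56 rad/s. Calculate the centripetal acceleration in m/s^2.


a_c = omega^2 * r = 19.56^2 * 0.52 = 198.9487

198.9487 m/s^2


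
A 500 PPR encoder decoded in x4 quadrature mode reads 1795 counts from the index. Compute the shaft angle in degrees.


angle = counts * 360 / (PPR*4) = 1795 * 360 / 2000 = 323.1000

323.1000 degrees


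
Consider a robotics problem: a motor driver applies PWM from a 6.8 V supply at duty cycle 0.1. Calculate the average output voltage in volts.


V_avg = V_supply * D = 6.8*0.1 = 0.6800

0.6800 V


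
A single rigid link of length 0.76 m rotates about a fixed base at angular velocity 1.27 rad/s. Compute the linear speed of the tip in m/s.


v = L*omega = 0.76 * 1.27 = 0.9652

0.9652 m/s


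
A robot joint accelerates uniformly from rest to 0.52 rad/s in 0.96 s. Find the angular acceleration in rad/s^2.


alpha = delta_omega / t = 0.52 / 0.96 = 0.5417

0.5417 rad/s^2


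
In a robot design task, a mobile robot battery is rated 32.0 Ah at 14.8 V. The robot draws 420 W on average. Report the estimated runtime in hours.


E = 32.0*14.8 = 473.6000 Wh
t = E/P = 473.6000/420 = 1.1276

1.1276 hours


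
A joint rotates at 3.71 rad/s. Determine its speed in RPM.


RPM = 3.71 * 60/(2*pi) = 35.4279

35.4279 RPM


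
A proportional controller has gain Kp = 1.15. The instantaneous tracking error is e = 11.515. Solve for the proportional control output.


u_P = Kp * e = 1.15 * 11.515 = 13.2423

13.2423


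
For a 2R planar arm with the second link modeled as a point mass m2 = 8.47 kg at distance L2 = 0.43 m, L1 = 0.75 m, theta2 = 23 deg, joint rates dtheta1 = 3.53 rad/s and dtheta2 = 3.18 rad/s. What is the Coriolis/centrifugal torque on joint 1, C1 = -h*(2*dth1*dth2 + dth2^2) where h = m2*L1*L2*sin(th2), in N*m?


h = m2*L1*L2*sin(th2) = 8.47*0.75*0.43*sin(23 deg) = 1.067311
C1 = -h*(2*3.53*3.18 + 3.18^2) = -1.067311*32.5632 = -34.7551

-34.7551 N*m


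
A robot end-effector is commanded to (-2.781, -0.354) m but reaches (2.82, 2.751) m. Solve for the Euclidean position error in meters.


dx = 2.82 - (-2.781) = 5.6010, dy = 2.751 - (-0.354) = 3.1050
err = sqrt(31.371201 + 9.641025) = 6.4041

6.4041 m


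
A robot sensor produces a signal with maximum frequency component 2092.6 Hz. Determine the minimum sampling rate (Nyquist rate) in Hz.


f_s,min = 2*f_max = 2*2092.6 = 4185.2000

4185.2000 Hz


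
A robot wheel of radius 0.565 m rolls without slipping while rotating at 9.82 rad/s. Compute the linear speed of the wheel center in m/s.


v = omega * r = 9.82 * 0.565 = 5.5483

5.5483 m/s


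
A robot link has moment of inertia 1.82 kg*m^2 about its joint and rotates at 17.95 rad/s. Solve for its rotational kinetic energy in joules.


KE = (1/2)*I*omega^2 = 0.5*1.82*17.95^2 = 293.2043

293.2043 J


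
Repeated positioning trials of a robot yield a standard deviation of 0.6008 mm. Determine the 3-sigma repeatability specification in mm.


repeatability = 3*sigma = 3*0.6008 = 1.8024

1.8024 mm


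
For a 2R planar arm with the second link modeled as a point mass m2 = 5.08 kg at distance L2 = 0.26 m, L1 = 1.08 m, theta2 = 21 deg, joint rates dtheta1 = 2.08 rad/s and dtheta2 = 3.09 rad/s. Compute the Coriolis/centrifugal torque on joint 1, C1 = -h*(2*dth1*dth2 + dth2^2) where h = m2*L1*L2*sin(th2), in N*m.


h = m2*L1*L2*sin(th2) = 5.08*1.08*0.26*sin(21 deg) = 0.511199
C1 = -h*(2*2.08*3.09 + 3.09^2) = -0.511199*22.4025 = -11.4521

-11.4521 N*m


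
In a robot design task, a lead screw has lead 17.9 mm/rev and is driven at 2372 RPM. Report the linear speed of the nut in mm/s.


v = lead * (RPM/60) = 17.9*2372/60 = 707.6467

707.6467 mm/s


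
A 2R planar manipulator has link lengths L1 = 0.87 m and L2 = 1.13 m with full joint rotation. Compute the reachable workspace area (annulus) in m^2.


r_max = L1 + L2 = 2.0000, r_min = |L1 - L2| = 0.2600
A = pi*(r_max^2 - r_min^2) = pi*(4.0000 - 0.0676) = 12.3540

12.3540 m^2


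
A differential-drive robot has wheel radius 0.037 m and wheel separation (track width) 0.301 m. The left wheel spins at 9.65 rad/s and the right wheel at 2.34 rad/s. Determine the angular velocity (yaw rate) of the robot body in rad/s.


omega = r*(wR - wL)/L = 0.037*(2.34 - (9.65))/0.301 = -0.8986

-0.8986 rad/s


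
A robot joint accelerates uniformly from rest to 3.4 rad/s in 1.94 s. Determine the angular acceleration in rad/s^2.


alpha = delta_omega / t = 3.4 / 1.94 = 1.7526

1.7526 rad/s^2


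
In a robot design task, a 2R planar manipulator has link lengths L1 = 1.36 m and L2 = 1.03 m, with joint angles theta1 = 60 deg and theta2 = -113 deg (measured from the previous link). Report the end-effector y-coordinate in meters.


y = L1*sin(th1) + L2*sin(th1+th2) = 1.36*sin(60 deg) + 1.03*sin(-53 deg) = 0.3552

0.3552 m


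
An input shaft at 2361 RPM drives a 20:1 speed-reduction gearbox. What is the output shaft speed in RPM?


omega_out = omega_in / N = 2361 / 20 = 118.0500

118.0500 RPM


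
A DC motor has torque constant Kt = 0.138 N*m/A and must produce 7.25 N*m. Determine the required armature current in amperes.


I = tau / Kt = 7.25/0.138 = 52.5362

52.5362 A


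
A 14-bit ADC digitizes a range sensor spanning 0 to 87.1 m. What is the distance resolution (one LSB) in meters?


res = range / 2^n = 87.1/2^14 = 87.1/16384 = 0.0053

0.0053 m


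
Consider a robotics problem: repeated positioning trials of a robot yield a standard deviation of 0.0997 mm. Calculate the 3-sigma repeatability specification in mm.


repeatability = 3*sigma = 3*0.0997 = 0.2991

0.2991 mm


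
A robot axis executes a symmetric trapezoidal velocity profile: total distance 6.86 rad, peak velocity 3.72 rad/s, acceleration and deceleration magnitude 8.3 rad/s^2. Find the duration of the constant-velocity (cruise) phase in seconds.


t_acc = v/a = 0.448193 s, d_acc = v^2/(2a) = 0.833639 rad each
d_cruise = 6.86 - 2*0.833639 = 5.192722 rad
t_cruise = d_cruise/v = 5.192722/3.72 = 1.3959

1.3959 s


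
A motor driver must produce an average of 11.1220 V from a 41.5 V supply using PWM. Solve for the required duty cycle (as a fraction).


D = V_avg/V_supply = 11.1220/41.5 = 0.2680

0.2680


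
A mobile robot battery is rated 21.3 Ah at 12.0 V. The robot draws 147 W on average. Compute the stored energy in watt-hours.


E = capacity * V = 21.3*12.0 = 255.6000

255.6000 Wh


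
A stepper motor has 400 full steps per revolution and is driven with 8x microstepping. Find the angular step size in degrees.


step = 360/(400*8) = 360/3200 = 0.1125

0.1125 degrees


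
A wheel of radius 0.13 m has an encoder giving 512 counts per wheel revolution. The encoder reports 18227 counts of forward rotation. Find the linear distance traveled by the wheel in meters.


revs = 18227/512 = 35.599609
d = revs * 2*pi*r = 35.599609 * 2*pi*0.13 = 29.0783

29.0783 m


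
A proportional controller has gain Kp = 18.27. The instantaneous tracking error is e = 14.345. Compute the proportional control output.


u_P = Kp * e = 18.27 * 14.345 = 262.0831

262.0831


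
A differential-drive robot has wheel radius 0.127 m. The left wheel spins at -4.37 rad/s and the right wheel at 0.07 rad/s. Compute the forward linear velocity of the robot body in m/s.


v = r*(wR + wL)/2 = 0.127*(0.07 + -4.37)/2 = -0.2731

-0.2731 m/s


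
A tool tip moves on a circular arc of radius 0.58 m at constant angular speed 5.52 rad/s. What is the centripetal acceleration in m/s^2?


a_c = omega^2 * r = 5.52^2 * 0.58 = 17.6728

17.6728 m/s^2


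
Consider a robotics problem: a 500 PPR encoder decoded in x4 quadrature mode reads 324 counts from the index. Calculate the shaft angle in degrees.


angle = counts * 360 / (PPR*4) = 324 * 360 / 2000 = 58.3200

58.3200 degrees


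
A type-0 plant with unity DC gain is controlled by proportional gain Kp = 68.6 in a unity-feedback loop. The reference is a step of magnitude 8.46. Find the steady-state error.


e_ss = R/(1 + Kp) = 8.46/(1 + 68.6) = 8.46/69.6000 = 0.1216

0.1216


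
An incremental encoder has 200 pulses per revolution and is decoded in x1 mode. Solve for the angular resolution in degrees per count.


resolution = 360 / (PPR * 1) = 360 / 200 = 1.8000

1.8000 degrees


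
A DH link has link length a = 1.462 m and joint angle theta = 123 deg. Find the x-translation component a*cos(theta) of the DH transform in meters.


a*cos(theta) = 1.462*cos(123 deg) = -0.7963

-0.7963 m


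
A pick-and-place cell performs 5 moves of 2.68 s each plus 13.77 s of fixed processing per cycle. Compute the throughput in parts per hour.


T_cycle = 5*2.68 + 13.77 = 27.1700 s
rate = 3600/T = 132.4991

132.4991 parts/hour


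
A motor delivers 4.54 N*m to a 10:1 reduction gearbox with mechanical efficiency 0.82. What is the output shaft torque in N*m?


tau_out = tau_in * N * eta = 4.54 * 10 * 0.82 = 37.2280

37.2280 N*m


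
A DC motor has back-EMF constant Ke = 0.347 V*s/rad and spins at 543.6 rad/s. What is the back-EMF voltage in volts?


V_emf = Ke * omega = 0.347*543.6 = 188.6292

188.6292 V


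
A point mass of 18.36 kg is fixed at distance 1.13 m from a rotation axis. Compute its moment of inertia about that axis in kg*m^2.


I = m*r^2 = 18.36*1.13^2 = 23.4439

23.4439 kg*m^2


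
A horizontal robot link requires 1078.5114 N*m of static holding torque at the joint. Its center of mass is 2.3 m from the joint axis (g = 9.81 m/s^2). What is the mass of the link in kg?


m = tau / (g*L) = 1078.5114 / (9.81 * 2.3) = 47.8000

47.8000 kg


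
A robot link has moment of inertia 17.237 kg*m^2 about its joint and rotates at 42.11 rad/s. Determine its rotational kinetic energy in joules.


KE = (1/2)*I*omega^2 = 0.5*17.237*42.11^2 = 15282.7732

15282.7732 J


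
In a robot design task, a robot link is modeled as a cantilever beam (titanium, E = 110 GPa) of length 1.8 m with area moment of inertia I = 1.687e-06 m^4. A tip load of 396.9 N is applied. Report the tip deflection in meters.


delta = F*L^3/(3*E*I) = 396.9*1.8^3/(3*1.100e+11*1.687e-06)
      = 2314.7208/556710 = 0.0042

0.0042 m


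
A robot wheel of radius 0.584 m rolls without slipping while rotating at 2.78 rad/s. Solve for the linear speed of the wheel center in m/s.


v = omega * r = 2.78 * 0.584 = 1.6235

1.6235 m/s


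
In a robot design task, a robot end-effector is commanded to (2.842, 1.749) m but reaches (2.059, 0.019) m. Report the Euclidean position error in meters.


dx = 2.059 - (2.842) = -0.7830, dy = 0.019 - (1.749) = -1.7300
err = sqrt(0.613089 + 2.992900) = 1.8989

1.8989 m


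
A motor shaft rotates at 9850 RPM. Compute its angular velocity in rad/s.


omega = 9850 * 2*pi/60 = 1031.4896

1031.4896 rad/s


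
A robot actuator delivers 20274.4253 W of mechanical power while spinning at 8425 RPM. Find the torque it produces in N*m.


omega = 8425 * 2*pi/60 = 882.263937 rad/s
tau = P / omega = 20274.4253 / 882.263937 = 22.9800

22.9800 N*m


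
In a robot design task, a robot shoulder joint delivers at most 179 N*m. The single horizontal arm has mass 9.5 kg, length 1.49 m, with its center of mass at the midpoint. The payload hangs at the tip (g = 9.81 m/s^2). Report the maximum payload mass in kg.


tau_arm = m_arm*g*(L/2) = 9.5*9.81*1.49/2 = 69.4303 N*m
tau_payload = tau_max - tau_arm = 179 - 69.4303 = 109.5697
m_payload = tau_payload / (g*L) = 109.5697 / (9.81*1.49) = 7.4961

7.4961 kg


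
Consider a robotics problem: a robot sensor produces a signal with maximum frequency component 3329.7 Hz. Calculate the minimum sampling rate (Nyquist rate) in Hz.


f_s,min = 2*f_max = 2*3329.7 = 6659.4000

6659.4000 Hz


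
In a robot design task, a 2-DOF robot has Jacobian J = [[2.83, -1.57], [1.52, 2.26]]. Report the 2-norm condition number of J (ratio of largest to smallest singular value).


JJ^T eigenvalues: trace(JJ^T) = 17.8918, det(JJ^T) = det(J)^2 = 77.12703684
s_max^2 = (17.8918 + sqrt(11.60835988))/2 = 10.64945216
s_min^2 = (17.8918 - sqrt(11.60835988))/2 = 7.24234784
kappa = s_max/s_min = sqrt(10.64945216/7.24234784) = 1.2126

1.2126
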